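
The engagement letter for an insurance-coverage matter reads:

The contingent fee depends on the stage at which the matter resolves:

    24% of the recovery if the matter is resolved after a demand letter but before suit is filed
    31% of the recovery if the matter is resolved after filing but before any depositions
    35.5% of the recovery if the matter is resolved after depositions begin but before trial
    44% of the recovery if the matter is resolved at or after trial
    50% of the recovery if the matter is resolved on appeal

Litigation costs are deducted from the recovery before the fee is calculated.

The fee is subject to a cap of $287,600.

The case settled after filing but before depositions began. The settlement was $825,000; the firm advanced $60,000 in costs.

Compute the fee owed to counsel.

$237,150.00

Fee base (net of costs): $825,000 − $60,000 = $765,000
The matter settled after filing but before depositions began, so the 31% rate applies.
$765,000 × 31% = $237,150.00
$237,150.00 is under the $287,600 cap.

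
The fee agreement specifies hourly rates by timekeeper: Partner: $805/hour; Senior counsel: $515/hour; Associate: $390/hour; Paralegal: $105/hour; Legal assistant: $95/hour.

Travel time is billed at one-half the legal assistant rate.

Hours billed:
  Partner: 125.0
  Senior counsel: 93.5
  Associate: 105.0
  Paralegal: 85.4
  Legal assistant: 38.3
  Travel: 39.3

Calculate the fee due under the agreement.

$204,199.75

Partner: 125.0 × $805 = $100,625.00
Senior counsel: 93.5 × $515 = $48,152.50
Associate: 105.0 × $390 = $40,950.00
Paralegal: 85.4 × $105 = $8,967.00
Legal assistant: 38.3 × $95 = $3,638.50
Subtotal: $100,625.00 + $48,152.50 + $40,950.00 + $8,967.00 + $3,638.50 = $202,333.00
Travel: 39.3 × ($95 ÷ 2) = 39.3 × $47.50 = $1,866.75
Total: $202,333.00 + $1,866.75 = $204,199.75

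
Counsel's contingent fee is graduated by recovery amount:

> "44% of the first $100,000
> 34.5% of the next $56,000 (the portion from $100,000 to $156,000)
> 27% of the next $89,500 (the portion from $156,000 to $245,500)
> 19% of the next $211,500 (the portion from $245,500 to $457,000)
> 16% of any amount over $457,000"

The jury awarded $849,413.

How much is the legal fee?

First $100,000 at 44% = $44,000.00
Next $56,000 at 34.5% = $19,320.00
Next $89,500 at 27% = $24,165.00
Next $211,500 at 19% = $40,185.00
Remaining $392,413 at 16% = $62,786.08
Fee: $44,000.00 + $19,320.00 + $24,165.00 + $40,185.00 + $62,786.08 = $190,456.08

$190,456.08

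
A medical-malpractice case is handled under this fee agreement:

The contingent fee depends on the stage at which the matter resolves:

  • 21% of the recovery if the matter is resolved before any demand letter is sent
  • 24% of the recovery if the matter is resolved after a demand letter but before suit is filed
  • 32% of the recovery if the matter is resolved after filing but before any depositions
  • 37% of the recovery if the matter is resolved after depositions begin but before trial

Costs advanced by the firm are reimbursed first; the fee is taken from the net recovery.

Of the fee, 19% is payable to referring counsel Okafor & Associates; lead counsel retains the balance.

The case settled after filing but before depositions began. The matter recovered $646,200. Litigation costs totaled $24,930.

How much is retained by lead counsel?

Fee base (net of costs): $646,200 − $24,930 = $621,270
The matter settled after filing but before depositions began, so the 32% rate applies.
$621,270 × 32% = $198,806.40
Referral share: 19% of $198,806.40 = $37,773.22; lead counsel retains $198,806.40 − $37,773.22 = $161,033.18.

$161,033.18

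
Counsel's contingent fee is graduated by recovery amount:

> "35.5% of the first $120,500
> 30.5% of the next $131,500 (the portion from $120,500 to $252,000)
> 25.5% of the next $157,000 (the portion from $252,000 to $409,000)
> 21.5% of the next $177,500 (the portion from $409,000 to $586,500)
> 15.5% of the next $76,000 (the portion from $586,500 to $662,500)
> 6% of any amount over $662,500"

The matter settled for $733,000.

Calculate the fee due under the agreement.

$177,092.50

First $120,500 at 35.5% = $42,777.50
Next $131,500 at 30.5% = $40,107.50
Next $157,000 at 25.5% = $40,035.00
Next $177,500 at 21.5% = $38,162.50
Next $76,000 at 15.5% = $11,780.00
Remaining $70,500 at 6% = $4,230.00
Fee: $42,777.50 + $40,107.50 + $40,035.00 + $38,162.50 + $11,780.00 + $4,230.00 = $177,092.50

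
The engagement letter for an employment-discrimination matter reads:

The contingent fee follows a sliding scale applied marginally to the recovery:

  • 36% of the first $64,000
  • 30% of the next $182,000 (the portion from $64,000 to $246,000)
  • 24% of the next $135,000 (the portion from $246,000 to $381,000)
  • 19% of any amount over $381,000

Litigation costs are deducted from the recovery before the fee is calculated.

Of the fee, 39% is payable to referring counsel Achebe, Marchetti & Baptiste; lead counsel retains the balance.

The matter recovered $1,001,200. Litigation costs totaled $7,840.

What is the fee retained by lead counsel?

Fee base (net of costs): $1,001,200 − $7,840 = $993,360
First $64,000 at 36% = $23,040.00
Next $182,000 at 30% = $54,600.00
Next $135,000 at 24% = $32,400.00
Remaining $612,360 at 19% = $116,348.40
Fee: $23,040.00 + $54,600.00 + $32,400.00 + $116,348.40 = $226,388.40
Referral share: 39% of $226,388.40 = $88,291.48; lead counsel retains $226,388.40 − $88,291.48 = $138,096.92.

$138,096.92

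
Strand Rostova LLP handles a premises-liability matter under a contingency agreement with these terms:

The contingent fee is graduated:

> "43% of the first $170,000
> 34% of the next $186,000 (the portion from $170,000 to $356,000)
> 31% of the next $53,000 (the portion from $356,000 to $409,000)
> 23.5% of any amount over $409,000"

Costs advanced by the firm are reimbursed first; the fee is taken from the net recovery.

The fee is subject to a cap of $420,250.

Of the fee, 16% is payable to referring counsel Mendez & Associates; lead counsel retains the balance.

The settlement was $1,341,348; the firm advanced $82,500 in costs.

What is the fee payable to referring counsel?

Fee base (net of costs): $1,341,348 − $82,500 = $1,258,848
First $170,000 at 43% = $73,100.00
Next $186,000 at 34% = $63,240.00
Next $53,000 at 31% = $16,430.00
Remaining $849,848 at 23.5% = $199,714.28
Fee: $73,100.00 + $63,240.00 + $16,430.00 + $199,714.28 = $352,484.28
$352,484.28 is under the $420,250 cap.
Referral share: 16% of $352,484.28 = $56,397.48; lead counsel retains $352,484.28 − $56,397.48 = $296,086.80.

$56,397.48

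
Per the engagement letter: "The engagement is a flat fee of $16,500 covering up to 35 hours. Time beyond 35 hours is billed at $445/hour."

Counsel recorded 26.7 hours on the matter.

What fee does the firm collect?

26.7 hours is within the 35-hour scope; only the flat fee applies.

$16,500.00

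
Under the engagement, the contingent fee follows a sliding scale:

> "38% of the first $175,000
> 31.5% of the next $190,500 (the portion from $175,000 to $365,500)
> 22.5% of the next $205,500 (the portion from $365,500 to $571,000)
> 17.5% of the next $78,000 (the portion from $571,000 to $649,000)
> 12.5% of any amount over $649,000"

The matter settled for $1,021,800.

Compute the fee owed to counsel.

First $175,000 at 38% = $66,500.00
Next $190,500 at 31.5% = $60,007.50
Next $205,500 at 22.5% = $46,237.50
Next $78,000 at 17.5% = $13,650.00
Remaining $372,800 at 12.5% = $46,600.00
Fee: $66,500.00 + $60,007.50 + $46,237.50 + $13,650.00 + $46,600.00 = $232,995.00

$232,995.00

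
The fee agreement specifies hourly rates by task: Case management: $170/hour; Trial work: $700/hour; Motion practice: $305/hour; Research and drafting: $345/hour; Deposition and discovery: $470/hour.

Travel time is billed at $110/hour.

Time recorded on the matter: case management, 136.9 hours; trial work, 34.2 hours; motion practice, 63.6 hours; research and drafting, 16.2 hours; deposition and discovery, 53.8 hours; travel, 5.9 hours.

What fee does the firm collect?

Case management: 136.9 × $170 = $23,273.00
Trial work: 34.2 × $700 = $23,940.00
Motion practice: 63.6 × $305 = $19,398.00
Research and drafting: 16.2 × $345 = $5,589.00
Deposition and discovery: 53.8 × $470 = $25,286.00
Subtotal: $23,273.00 + $23,940.00 + $19,398.00 + $5,589.00 + $25,286.00 = $97,486.00
Travel: 5.9 × $110 = $649.00
Total: $97,486.00 + $649.00 = $98,135.00

$98,135.00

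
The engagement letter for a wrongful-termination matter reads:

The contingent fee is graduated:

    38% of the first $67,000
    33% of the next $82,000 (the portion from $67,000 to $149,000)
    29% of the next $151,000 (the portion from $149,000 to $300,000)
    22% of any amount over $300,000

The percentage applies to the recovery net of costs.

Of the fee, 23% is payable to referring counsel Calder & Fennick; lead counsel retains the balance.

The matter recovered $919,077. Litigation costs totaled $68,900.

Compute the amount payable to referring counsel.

$49,990.26

Fee base (net of costs): $919,077 − $68,900 = $850,177
First $67,000 at 38% = $25,460.00
Next $82,000 at 33% = $27,060.00
Next $151,000 at 29% = $43,790.00
Remaining $550,177 at 22% = $121,038.94
Fee: $25,460.00 + $27,060.00 + $43,790.00 + $121,038.94 = $217,348.94
Referral share: 23% of $217,348.94 = $49,990.26; lead counsel retains $217,348.94 − $49,990.26 = $167,358.68.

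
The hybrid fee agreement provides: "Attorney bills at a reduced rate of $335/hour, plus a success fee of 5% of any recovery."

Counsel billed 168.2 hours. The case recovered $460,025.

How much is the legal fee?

$79,348.25

Hourly: 168.2 × $335 = $56,347.00
Success fee: 5% of $460,025 = $23,001.25
Total: $56,347.00 + $23,001.25 = $79,348.25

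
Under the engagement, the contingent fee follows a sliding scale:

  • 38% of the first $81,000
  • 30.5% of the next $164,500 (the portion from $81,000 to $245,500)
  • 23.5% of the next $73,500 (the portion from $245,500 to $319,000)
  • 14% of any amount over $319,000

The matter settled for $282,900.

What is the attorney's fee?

$89,741.50

First $81,000 at 38% = $30,780.00
Next $164,500 at 30.5% = $50,172.50
Remaining $37,400 at 23.5% = $8,789.00
Fee: $30,780.00 + $50,172.50 + $8,789.00 = $89,741.50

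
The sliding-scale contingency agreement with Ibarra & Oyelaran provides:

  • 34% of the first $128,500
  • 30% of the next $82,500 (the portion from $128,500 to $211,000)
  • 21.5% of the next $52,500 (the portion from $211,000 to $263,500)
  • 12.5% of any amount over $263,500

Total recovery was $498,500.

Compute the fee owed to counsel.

$109,102.50

First $128,500 at 34% = $43,690.00
Next $82,500 at 30% = $24,750.00
Next $52,500 at 21.5% = $11,287.50
Remaining $235,000 at 12.5% = $29,375.00
Fee: $43,690.00 + $24,750.00 + $11,287.50 + $29,375.00 = $109,102.50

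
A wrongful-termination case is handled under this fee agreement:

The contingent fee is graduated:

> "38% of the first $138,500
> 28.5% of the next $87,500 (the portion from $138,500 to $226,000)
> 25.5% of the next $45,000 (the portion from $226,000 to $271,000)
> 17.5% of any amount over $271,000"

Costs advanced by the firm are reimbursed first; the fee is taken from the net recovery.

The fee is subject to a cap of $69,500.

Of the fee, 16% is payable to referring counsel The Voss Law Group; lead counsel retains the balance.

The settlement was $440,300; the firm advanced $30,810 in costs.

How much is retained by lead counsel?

$58,380.00

Fee base (net of costs): $440,300 − $30,810 = $409,490
First $138,500 at 38% = $52,630.00
Next $87,500 at 28.5% = $24,937.50
Next $45,000 at 25.5% = $11,475.00
Remaining $138,490 at 17.5% = $24,235.75
Fee: $52,630.00 + $24,937.50 + $11,475.00 + $24,235.75 = $113,278.25
$113,278.25 exceeds the $69,500 cap, so the fee is capped at $69,500.00.
Referral share: 16% of $69,500.00 = $11,120.00; lead counsel retains $69,500.00 − $11,120.00 = $58,380.00.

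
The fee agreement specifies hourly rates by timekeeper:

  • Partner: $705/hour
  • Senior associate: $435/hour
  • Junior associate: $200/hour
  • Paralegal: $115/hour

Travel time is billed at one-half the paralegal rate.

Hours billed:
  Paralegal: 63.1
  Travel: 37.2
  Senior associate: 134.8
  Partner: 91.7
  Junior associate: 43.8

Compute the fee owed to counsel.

Partner: 91.7 × $705 = $64,648.50
Senior associate: 134.8 × $435 = $58,638.00
Junior associate: 43.8 × $200 = $8,760.00
Paralegal: 63.1 × $115 = $7,256.50
Subtotal: $64,648.50 + $58,638.00 + $8,760.00 + $7,256.50 = $139,303.00
Travel: 37.2 × ($115 ÷ 2) = 37.2 × $57.50 = $2,139.00
Total: $139,303.00 + $2,139.00 = $141,442.00

$141,442.00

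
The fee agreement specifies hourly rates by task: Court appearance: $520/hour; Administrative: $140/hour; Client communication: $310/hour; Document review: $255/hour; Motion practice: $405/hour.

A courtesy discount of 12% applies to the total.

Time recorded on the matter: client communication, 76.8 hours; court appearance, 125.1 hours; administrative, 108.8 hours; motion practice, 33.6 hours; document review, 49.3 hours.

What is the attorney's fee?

Court appearance: 125.1 × $520 = $65,052.00
Administrative: 108.8 × $140 = $15,232.00
Client communication: 76.8 × $310 = $23,808.00
Document review: 49.3 × $255 = $12,571.50
Motion practice: 33.6 × $405 = $13,608.00
Subtotal: $130,271.50
Less 12% discount: −$15,632.58
Total: $130,271.50 − $15,632.58 = $114,638.92

$114,638.92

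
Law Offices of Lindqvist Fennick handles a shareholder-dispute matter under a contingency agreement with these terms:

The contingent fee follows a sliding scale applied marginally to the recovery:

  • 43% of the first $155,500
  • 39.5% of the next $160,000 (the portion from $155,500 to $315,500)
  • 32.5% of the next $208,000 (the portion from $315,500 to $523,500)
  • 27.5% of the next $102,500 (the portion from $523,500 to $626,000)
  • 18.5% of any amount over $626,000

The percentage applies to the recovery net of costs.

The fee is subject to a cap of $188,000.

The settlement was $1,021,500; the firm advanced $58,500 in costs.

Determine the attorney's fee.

$188,000.00

Fee base (net of costs): $1,021,500 − $58,500 = $963,000
First $155,500 at 43% = $66,865.00
Next $160,000 at 39.5% = $63,200.00
Next $208,000 at 32.5% = $67,600.00
Next $102,500 at 27.5% = $28,187.50
Remaining $337,000 at 18.5% = $62,345.00
Fee: $66,865.00 + $63,200.00 + $67,600.00 + $28,187.50 + $62,345.00 = $288,197.50
$288,197.50 exceeds the $188,000 cap, so the fee is capped at $188,000.00.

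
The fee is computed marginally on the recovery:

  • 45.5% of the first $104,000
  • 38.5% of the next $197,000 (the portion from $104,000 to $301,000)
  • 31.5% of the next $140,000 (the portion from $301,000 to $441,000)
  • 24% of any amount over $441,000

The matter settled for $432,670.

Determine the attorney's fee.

First $104,000 at 45.5% = $47,320.00
Next $197,000 at 38.5% = $75,845.00
Remaining $131,670 at 31.5% = $41,476.05
Fee: $47,320.00 + $75,845.00 + $41,476.05 = $164,641.05

$164,641.05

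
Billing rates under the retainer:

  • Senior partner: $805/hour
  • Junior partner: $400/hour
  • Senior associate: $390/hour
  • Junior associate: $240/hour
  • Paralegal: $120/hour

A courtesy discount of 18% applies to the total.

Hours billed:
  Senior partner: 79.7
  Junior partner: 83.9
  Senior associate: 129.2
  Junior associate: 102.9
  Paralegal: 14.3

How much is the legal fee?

Senior partner: 79.7 × $805 = $64,158.50
Junior partner: 83.9 × $400 = $33,560.00
Senior associate: 129.2 × $390 = $50,388.00
Junior associate: 102.9 × $240 = $24,696.00
Paralegal: 14.3 × $120 = $1,716.00
Subtotal: $174,518.50
Less 18% discount: −$31,413.33
Total: $174,518.50 − $31,413.33 = $143,105.17

$143,105.17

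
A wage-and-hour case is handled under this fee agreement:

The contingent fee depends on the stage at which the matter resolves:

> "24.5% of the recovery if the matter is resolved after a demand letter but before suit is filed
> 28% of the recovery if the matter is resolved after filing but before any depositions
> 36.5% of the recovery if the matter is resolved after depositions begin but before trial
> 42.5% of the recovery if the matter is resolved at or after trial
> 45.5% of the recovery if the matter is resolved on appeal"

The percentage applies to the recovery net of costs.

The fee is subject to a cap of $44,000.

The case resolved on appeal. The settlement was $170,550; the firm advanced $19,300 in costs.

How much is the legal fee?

Fee base (net of costs): $170,550 − $19,300 = $151,250
The matter resolved on appeal, so the 45.5% rate applies.
$151,250 × 45.5% = $68,818.75
$68,818.75 exceeds the $44,000 cap, so the fee is capped at $44,000.00.

$44,000.00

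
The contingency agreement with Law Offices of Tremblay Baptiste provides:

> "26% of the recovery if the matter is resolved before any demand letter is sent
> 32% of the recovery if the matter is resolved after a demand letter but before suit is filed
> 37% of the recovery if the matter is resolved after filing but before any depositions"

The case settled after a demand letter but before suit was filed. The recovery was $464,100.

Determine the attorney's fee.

The matter settled after a demand letter but before suit was filed, so the 32% rate applies.
$464,100 × 32% = $148,512.00

$148,512.00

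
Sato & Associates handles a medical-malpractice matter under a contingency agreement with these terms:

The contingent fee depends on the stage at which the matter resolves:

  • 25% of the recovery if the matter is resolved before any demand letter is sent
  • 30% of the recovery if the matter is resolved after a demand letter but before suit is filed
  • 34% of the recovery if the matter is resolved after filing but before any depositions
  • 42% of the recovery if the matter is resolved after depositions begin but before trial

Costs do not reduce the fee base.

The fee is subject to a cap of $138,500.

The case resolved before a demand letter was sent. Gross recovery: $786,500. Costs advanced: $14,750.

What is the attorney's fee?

Fee base is the gross recovery, $786,500; costs are reimbursed separately.
The matter resolved before a demand letter was sent, so the 25% rate applies.
$786,500 × 25% = $196,625.00
$196,625.00 exceeds the $138,500 cap, so the fee is capped at $138,500.00.

$138,500.00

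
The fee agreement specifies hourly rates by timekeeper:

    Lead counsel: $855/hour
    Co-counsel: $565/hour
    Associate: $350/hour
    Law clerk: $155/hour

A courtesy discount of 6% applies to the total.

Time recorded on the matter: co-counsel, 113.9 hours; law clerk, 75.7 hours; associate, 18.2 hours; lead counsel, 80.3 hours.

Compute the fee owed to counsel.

$142,046.69

Lead counsel: 80.3 × $855 = $68,656.50
Co-counsel: 113.9 × $565 = $64,353.50
Associate: 18.2 × $350 = $6,370.00
Law clerk: 75.7 × $155 = $11,733.50
Subtotal: $151,113.50
Less 6% discount: −$9,066.81
Total: $151,113.50 − $9,066.81 = $142,046.69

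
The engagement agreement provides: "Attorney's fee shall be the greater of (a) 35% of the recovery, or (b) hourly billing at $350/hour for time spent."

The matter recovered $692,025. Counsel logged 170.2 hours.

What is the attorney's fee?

$242,208.75

(a) 35% of $692,025 = $242,208.75
(b) 170.2 × $350 = $59,570.00
The greater is (a): $242,208.75.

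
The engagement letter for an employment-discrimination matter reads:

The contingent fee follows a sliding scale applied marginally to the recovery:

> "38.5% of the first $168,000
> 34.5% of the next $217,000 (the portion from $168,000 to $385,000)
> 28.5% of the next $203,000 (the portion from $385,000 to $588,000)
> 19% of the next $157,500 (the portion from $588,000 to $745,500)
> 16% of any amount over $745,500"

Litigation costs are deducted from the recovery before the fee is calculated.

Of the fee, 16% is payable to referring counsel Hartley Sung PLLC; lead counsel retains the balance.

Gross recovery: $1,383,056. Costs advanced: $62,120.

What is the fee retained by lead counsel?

Fee base (net of costs): $1,383,056 − $62,120 = $1,320,936
First $168,000 at 38.5% = $64,680.00
Next $217,000 at 34.5% = $74,865.00
Next $203,000 at 28.5% = $57,855.00
Next $157,500 at 19% = $29,925.00
Remaining $575,436 at 16% = $92,069.76
Fee: $64,680.00 + $74,865.00 + $57,855.00 + $29,925.00 + $92,069.76 = $319,394.76
Referral share: 16% of $319,394.76 = $51,103.16; lead counsel retains $319,394.76 − $51,103.16 = $268,291.60.

$268,291.60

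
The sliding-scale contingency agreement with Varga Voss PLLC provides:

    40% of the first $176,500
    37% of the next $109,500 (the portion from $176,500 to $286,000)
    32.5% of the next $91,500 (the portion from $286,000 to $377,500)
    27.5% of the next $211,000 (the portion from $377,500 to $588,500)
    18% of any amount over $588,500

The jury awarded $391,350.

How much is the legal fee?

$144,661.25

First $176,500 at 40% = $70,600.00
Next $109,500 at 37% = $40,515.00
Next $91,500 at 32.5% = $29,737.50
Remaining $13,850 at 27.5% = $3,808.75
Fee: $70,600.00 + $40,515.00 + $29,737.50 + $3,808.75 = $144,661.25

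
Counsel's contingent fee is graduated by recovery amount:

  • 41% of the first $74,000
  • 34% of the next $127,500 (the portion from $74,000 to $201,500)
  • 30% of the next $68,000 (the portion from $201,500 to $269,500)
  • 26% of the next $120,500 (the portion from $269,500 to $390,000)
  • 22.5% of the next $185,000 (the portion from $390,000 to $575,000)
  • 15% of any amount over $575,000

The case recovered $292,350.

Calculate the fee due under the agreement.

$100,031.00

First $74,000 at 41% = $30,340.00
Next $127,500 at 34% = $43,350.00
Next $68,000 at 30% = $20,400.00
Remaining $22,850 at 26% = $5,941.00
Fee: $30,340.00 + $43,350.00 + $20,400.00 + $5,941.00 = $100,031.00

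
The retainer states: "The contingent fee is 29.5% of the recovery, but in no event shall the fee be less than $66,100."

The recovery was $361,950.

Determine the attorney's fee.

29.5% of $361,950 = $106,775.25
That exceeds the $66,100 minimum.

$106,775.25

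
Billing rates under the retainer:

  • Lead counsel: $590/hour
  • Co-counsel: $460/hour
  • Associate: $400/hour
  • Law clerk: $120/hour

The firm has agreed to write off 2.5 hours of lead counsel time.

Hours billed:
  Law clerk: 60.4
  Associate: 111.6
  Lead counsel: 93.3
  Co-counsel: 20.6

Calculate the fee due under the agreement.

Lead counsel: 93.3 × $590 = $55,047.00
Co-counsel: 20.6 × $460 = $9,476.00
Associate: 111.6 × $400 = $44,640.00
Law clerk: 60.4 × $120 = $7,248.00
Subtotal: $116,411.00
Write-off: 2.5 × $590 = $1,475.00
Total: $116,411.00 − $1,475.00 = $114,936.00

$114,936.00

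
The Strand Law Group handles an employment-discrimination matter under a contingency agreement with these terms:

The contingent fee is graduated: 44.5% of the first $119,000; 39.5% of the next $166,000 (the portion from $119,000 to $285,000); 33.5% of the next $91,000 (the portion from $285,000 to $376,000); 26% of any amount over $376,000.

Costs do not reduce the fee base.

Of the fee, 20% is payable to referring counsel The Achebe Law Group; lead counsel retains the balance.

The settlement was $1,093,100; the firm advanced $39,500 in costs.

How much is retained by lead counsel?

Fee base is the gross recovery, $1,093,100; costs are reimbursed separately.
First $119,000 at 44.5% = $52,955.00
Next $166,000 at 39.5% = $65,570.00
Next $91,000 at 33.5% = $30,485.00
Remaining $717,100 at 26% = $186,446.00
Fee: $52,955.00 + $65,570.00 + $30,485.00 + $186,446.00 = $335,456.00
Referral share: 20% of $335,456.00 = $67,091.20; lead counsel retains $335,456.00 − $67,091.20 = $268,364.80.

$268,364.80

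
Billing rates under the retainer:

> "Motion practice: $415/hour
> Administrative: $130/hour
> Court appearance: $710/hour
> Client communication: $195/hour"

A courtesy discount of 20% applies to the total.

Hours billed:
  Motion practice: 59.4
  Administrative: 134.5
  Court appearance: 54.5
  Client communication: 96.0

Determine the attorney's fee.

Motion practice: 59.4 × $415 = $24,651.00
Administrative: 134.5 × $130 = $17,485.00
Court appearance: 54.5 × $710 = $38,695.00
Client communication: 96.0 × $195 = $18,720.00
Subtotal: $99,551.00
Less 20% discount: −$19,910.20
Total: $99,551.00 − $19,910.20 = $79,640.80

$79,640.80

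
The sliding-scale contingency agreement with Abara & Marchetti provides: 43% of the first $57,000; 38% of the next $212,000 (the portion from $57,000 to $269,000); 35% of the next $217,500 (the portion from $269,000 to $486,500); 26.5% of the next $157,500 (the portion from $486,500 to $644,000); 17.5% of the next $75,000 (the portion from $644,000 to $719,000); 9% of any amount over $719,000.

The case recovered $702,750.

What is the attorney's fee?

$233,213.75

First $57,000 at 43% = $24,510.00
Next $212,000 at 38% = $80,560.00
Next $217,500 at 35% = $76,125.00
Next $157,500 at 26.5% = $41,737.50
Remaining $58,750 at 17.5% = $10,281.25
Fee: $24,510.00 + $80,560.00 + $76,125.00 + $41,737.50 + $10,281.25 = $233,213.75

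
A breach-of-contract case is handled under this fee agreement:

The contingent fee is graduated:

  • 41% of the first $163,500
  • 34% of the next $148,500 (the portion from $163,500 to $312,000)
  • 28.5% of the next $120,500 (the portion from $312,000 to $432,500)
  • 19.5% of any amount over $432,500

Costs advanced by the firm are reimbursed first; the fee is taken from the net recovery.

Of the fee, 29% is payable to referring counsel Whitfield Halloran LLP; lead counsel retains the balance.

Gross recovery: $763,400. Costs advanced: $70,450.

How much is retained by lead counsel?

Fee base (net of costs): $763,400 − $70,450 = $692,950
First $163,500 at 41% = $67,035.00
Next $148,500 at 34% = $50,490.00
Next $120,500 at 28.5% = $34,342.50
Remaining $260,450 at 19.5% = $50,787.75
Fee: $67,035.00 + $50,490.00 + $34,342.50 + $50,787.75 = $202,655.25
Referral share: 29% of $202,655.25 = $58,770.02; lead counsel retains $202,655.25 − $58,770.02 = $143,885.23.

$143,885.23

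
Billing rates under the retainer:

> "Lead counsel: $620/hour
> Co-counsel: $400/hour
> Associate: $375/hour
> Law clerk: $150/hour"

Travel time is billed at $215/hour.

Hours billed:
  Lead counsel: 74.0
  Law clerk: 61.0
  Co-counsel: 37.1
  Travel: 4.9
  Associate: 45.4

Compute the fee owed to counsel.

Lead counsel: 74.0 × $620 = $45,880.00
Co-counsel: 37.1 × $400 = $14,840.00
Associate: 45.4 × $375 = $17,025.00
Law clerk: 61.0 × $150 = $9,150.00
Subtotal: $45,880.00 + $14,840.00 + $17,025.00 + $9,150.00 = $86,895.00
Travel: 4.9 × $215 = $1,053.50
Total: $86,895.00 + $1,053.50 = $87,948.50

$87,948.50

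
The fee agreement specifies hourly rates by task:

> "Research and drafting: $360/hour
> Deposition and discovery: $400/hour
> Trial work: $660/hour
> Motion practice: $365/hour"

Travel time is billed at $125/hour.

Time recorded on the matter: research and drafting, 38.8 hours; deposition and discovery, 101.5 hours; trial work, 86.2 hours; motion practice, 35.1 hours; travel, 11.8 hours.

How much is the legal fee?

$125,746.50

Research and drafting: 38.8 × $360 = $13,968.00
Deposition and discovery: 101.5 × $400 = $40,600.00
Trial work: 86.2 × $660 = $56,892.00
Motion practice: 35.1 × $365 = $12,811.50
Subtotal: $13,968.00 + $40,600.00 + $56,892.00 + $12,811.50 = $124,271.50
Travel: 11.8 × $125 = $1,475.00
Total: $124,271.50 + $1,475.00 = $125,746.50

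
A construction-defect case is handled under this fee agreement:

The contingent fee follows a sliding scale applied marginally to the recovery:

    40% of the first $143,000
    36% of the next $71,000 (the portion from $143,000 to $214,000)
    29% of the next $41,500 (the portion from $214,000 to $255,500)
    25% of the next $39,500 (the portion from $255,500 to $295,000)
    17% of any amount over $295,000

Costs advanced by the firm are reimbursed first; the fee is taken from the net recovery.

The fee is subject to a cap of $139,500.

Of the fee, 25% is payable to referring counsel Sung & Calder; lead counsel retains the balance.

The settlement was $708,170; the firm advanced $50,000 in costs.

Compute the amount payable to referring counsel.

$34,875.00

Fee base (net of costs): $708,170 − $50,000 = $658,170
First $143,000 at 40% = $57,200.00
Next $71,000 at 36% = $25,560.00
Next $41,500 at 29% = $12,035.00
Next $39,500 at 25% = $9,875.00
Remaining $363,170 at 17% = $61,738.90
Fee: $57,200.00 + $25,560.00 + $12,035.00 + $9,875.00 + $61,738.90 = $166,408.90
$166,408.90 exceeds the $139,500 cap, so the fee is capped at $139,500.00.
Referral share: 25% of $139,500.00 = $34,875.00; lead counsel retains $139,500.00 − $34,875.00 = $104,625.00.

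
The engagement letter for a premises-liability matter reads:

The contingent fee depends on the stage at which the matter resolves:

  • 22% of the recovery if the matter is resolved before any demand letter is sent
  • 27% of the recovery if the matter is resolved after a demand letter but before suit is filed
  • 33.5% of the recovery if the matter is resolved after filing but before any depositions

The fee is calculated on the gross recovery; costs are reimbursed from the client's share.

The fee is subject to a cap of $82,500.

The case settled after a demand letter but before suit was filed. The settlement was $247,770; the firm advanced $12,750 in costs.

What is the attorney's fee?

Fee base is the gross recovery, $247,770; costs are reimbursed separately.
The matter settled after a demand letter but before suit was filed, so the 27% rate applies.
$247,770 × 27% = $66,897.90
$66,897.90 is under the $82,500 cap.

$66,897.90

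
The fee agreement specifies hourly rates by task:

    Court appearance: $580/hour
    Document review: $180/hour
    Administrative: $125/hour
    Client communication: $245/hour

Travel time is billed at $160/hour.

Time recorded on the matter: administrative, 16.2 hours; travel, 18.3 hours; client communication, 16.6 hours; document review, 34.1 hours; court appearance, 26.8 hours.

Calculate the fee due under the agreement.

$30,702.00

Court appearance: 26.8 × $580 = $15,544.00
Document review: 34.1 × $180 = $6,138.00
Administrative: 16.2 × $125 = $2,025.00
Client communication: 16.6 × $245 = $4,067.00
Subtotal: $15,544.00 + $6,138.00 + $2,025.00 + $4,067.00 = $27,774.00
Travel: 18.3 × $160 = $2,928.00
Total: $27,774.00 + $2,928.00 = $30,702.00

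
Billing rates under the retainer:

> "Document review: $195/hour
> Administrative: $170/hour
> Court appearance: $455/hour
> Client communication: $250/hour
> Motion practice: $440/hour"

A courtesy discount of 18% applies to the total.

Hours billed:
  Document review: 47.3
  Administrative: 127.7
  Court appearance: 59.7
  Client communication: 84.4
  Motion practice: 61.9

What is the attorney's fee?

$87,274.24

Document review: 47.3 × $195 = $9,223.50
Administrative: 127.7 × $170 = $21,709.00
Court appearance: 59.7 × $455 = $27,163.50
Client communication: 84.4 × $250 = $21,100.00
Motion practice: 61.9 × $440 = $27,236.00
Subtotal: $106,432.00
Less 18% discount: −$19,157.76
Total: $106,432.00 − $19,157.76 = $87,274.24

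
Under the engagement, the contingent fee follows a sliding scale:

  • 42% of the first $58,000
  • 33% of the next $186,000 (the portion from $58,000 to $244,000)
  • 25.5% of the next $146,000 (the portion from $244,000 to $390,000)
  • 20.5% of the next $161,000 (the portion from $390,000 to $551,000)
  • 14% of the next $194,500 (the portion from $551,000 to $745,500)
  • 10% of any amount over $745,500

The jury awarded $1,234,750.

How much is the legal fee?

$232,130.00

First $58,000 at 42% = $24,360.00
Next $186,000 at 33% = $61,380.00
Next $146,000 at 25.5% = $37,230.00
Next $161,000 at 20.5% = $33,005.00
Next $194,500 at 14% = $27,230.00
Remaining $489,250 at 10% = $48,925.00
Fee: $24,360.00 + $61,380.00 + $37,230.00 + $33,005.00 + $27,230.00 + $48,925.00 = $232,130.00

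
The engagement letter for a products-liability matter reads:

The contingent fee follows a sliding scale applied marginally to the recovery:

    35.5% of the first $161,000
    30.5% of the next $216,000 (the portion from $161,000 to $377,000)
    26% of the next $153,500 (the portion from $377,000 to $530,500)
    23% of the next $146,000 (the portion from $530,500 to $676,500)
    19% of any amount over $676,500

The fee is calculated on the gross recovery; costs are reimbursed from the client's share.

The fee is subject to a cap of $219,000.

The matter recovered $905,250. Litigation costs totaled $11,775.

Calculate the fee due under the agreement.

$219,000.00

Fee base is the gross recovery, $905,250; costs are reimbursed separately.
First $161,000 at 35.5% = $57,155.00
Next $216,000 at 30.5% = $65,880.00
Next $153,500 at 26% = $39,910.00
Next $146,000 at 23% = $33,580.00
Remaining $228,750 at 19% = $43,462.50
Fee: $57,155.00 + $65,880.00 + $39,910.00 + $33,580.00 + $43,462.50 = $239,987.50
$239,987.50 exceeds the $219,000 cap, so the fee is capped at $219,000.00.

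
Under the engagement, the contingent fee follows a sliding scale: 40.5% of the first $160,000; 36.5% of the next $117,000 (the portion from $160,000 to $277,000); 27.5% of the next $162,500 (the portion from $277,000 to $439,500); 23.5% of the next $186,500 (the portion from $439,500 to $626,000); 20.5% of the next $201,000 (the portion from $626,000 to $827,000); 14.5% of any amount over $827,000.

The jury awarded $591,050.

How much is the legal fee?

First $160,000 at 40.5% = $64,800.00
Next $117,000 at 36.5% = $42,705.00
Next $162,500 at 27.5% = $44,687.50
Remaining $151,550 at 23.5% = $35,614.25
Fee: $64,800.00 + $42,705.00 + $44,687.50 + $35,614.25 = $187,806.75

$187,806.75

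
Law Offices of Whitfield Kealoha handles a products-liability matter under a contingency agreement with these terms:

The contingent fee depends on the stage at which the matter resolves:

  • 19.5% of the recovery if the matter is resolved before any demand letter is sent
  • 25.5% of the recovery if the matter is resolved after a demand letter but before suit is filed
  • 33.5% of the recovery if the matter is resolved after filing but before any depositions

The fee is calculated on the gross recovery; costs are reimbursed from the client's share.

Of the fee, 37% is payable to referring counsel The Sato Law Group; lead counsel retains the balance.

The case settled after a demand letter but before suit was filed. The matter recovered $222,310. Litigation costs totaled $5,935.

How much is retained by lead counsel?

Fee base is the gross recovery, $222,310; costs are reimbursed separately.
The matter settled after a demand letter but before suit was filed, so the 25.5% rate applies.
$222,310 × 25.5% = $56,689.05
Referral share: 37% of $56,689.05 = $20,974.95; lead counsel retains $56,689.05 − $20,974.95 = $35,714.10.

$35,714.10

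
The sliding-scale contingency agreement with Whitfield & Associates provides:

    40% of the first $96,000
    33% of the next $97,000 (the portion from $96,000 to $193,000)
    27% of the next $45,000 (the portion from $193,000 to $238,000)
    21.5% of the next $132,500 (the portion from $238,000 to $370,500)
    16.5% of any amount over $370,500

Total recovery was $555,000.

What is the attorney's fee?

$141,490.00

First $96,000 at 40% = $38,400.00
Next $97,000 at 33% = $32,010.00
Next $45,000 at 27% = $12,150.00
Next $132,500 at 21.5% = $28,487.50
Remaining $184,500 at 16.5% = $30,442.50
Fee: $38,400.00 + $32,010.00 + $12,150.00 + $28,487.50 + $30,442.50 = $141,490.00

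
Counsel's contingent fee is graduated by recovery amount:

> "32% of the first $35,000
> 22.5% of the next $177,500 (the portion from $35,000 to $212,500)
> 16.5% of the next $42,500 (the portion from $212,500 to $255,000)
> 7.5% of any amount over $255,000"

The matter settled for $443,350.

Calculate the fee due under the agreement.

$72,276.25

First $35,000 at 32% = $11,200.00
Next $177,500 at 22.5% = $39,937.50
Next $42,500 at 16.5% = $7,012.50
Remaining $188,350 at 7.5% = $14,126.25
Fee: $11,200.00 + $39,937.50 + $7,012.50 + $14,126.25 = $72,276.25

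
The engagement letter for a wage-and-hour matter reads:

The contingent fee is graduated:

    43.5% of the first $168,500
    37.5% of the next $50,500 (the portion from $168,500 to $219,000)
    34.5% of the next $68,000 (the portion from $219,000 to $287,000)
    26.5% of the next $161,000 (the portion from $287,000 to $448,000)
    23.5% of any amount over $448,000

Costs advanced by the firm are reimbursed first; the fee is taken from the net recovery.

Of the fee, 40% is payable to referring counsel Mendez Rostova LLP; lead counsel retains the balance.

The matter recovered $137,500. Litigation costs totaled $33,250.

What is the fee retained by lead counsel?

$27,209.25

Fee base (net of costs): $137,500 − $33,250 = $104,250
First $104,250 at 43.5% = $45,348.75
Referral share: 40% of $45,348.75 = $18,139.50; lead counsel retains $45,348.75 − $18,139.50 = $27,209.25.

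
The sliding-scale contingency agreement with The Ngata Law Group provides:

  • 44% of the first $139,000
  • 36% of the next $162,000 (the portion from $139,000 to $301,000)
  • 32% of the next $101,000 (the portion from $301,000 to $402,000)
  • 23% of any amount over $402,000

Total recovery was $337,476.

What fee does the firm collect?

$131,152.32

First $139,000 at 44% = $61,160.00
Next $162,000 at 36% = $58,320.00
Remaining $36,476 at 32% = $11,672.32
Fee: $61,160.00 + $58,320.00 + $11,672.32 = $131,152.32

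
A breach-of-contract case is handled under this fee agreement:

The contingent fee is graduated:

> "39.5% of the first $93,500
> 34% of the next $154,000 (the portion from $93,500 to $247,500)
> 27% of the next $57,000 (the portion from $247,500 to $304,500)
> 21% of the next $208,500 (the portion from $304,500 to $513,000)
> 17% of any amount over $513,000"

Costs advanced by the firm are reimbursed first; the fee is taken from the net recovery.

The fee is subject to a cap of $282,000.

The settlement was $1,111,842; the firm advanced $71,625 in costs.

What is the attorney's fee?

$238,094.39

Fee base (net of costs): $1,111,842 − $71,625 = $1,040,217
First $93,500 at 39.5% = $36,932.50
Next $154,000 at 34% = $52,360.00
Next $57,000 at 27% = $15,390.00
Next $208,500 at 21% = $43,785.00
Remaining $527,217 at 17% = $89,626.89
Fee: $36,932.50 + $52,360.00 + $15,390.00 + $43,785.00 + $89,626.89 = $238,094.39
$238,094.39 is under the $282,000 cap.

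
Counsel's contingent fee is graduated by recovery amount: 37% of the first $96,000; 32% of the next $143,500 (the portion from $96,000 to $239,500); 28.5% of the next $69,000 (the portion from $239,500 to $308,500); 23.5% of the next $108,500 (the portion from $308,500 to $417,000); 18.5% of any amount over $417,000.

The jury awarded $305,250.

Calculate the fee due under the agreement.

First $96,000 at 37% = $35,520.00
Next $143,500 at 32% = $45,920.00
Remaining $65,750 at 28.5% = $18,738.75
Fee: $35,520.00 + $45,920.00 + $18,738.75 = $100,178.75

$100,178.75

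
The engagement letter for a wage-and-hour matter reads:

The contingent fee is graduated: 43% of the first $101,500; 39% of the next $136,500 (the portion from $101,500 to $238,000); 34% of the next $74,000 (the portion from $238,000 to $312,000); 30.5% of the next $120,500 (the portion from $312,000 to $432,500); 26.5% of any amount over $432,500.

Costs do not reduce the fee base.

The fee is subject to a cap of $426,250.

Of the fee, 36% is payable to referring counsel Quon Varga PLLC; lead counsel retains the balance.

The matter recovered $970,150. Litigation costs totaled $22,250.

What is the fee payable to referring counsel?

Fee base is the gross recovery, $970,150; costs are reimbursed separately.
First $101,500 at 43% = $43,645.00
Next $136,500 at 39% = $53,235.00
Next $74,000 at 34% = $25,160.00
Next $120,500 at 30.5% = $36,752.50
Remaining $537,650 at 26.5% = $142,477.25
Fee: $43,645.00 + $53,235.00 + $25,160.00 + $36,752.50 + $142,477.25 = $301,269.75
$301,269.75 is under the $426,250 cap.
Referral share: 36% of $301,269.75 = $108,457.11; lead counsel retains $301,269.75 − $108,457.11 = $192,812.64.

$108,457.11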